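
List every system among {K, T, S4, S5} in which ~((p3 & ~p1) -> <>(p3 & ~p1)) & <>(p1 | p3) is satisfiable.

T-tableau for the formula:
1. ~((p3 & ~p1) -> <>(p3 & ~p1)) & <>(p1 | p3), 0
2. ~((p3 & ~p1) -> <>(p3 & ~p1)), 0   [&-rule on 1]
3. <>(p1 | p3), 0   [&-rule on 1]
4. p3 & ~p1, 0   [~->-rule on 2]
5. ~<>(p3 & ~p1), 0   [~->-rule on 2]
6. p3, 0   [&-rule on 4]
7. ~p1, 0   [&-rule on 4]
8. ~(p3 & ~p1), 0   [~<>-rule on 5 via 0R0]
9. p1, 0   [~&-rule on 8 (branches; this branch)]
Accessibility: 0R0
Branch closes: p1 and ~p1 both at 0.
Every branch closes (one shown): unsatisfiable in T, hence also in S4, S5 (every S4/S5-frame is a T-frame).
K-tableau for the formula:
1. ~((p3 & ~p1) -> <>(p3 & ~p1)) & <>(p1 | p3), 0
2. ~((p3 & ~p1) -> <>(p3 & ~p1)), 0   [&-rule on 1]
3. <>(p1 | p3), 0   [&-rule on 1]
4. p3 & ~p1, 0   [~->-rule on 2]
5. ~<>(p3 & ~p1), 0   [~->-rule on 2]
6. p3, 0   [&-rule on 4]
7. ~p1, 0   [&-rule on 4]
8. p1 | p3, 1   [<>-rule on 3: fresh world 1, 0R1]
9. ~(p3 & ~p1), 1   [~<>-rule on 5 via 0R1]
10. p3, 1   [|-rule on 8 (branches; this branch)]
11. p1, 1   [~&-rule on 9 (branches; this branch)]
Accessibility: 0R1
Complete open branch: satisfiable in K.

K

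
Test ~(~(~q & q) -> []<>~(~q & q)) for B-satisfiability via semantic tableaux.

Unsatisfiable

1. ~(~(~q & q) -> []<>~(~q & q)), u
2. ~(~q & q), u
3. ~[]<>~(~q & q), u
4. ~q, u
5. ~<>~(~q & q), v
6. ~q & q, u
7. q, u
Accessibility: uRu, uRv, vRu, vRv
Branch closes: q and ~q both at u.
Every branch closes; the branch above is one of them.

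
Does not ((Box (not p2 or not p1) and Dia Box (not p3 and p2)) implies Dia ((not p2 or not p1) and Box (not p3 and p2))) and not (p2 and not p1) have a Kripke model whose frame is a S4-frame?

No, unsatisfiable

1. not ((Box (not p2 or not p1) and Dia Box (not p3 and p2)) implies Dia ((not p2 or not p1) and Box (not p3 and p2))) and not (p2 and not p1), 0
2. not ((Box (not p2 or not p1) and Dia Box (not p3 and p2)) implies Dia ((not p2 or not p1) and Box (not p3 and p2))), 0
3. not (p2 and not p1), 0
4. Box (not p2 or not p1) and Dia Box (not p3 and p2), 0
5. not Dia ((not p2 or not p1) and Box (not p3 and p2)), 0
6. Box (not p2 or not p1), 0
7. Dia Box (not p3 and p2), 0
8. not ((not p2 or not p1) and Box (not p3 and p2)), 0
9. not p2 or not p1, 0
10. p1, 0
11. not Box (not p3 and p2), 0
12. not p2, 0
13. Box (not p3 and p2), 1
14. not ((not p2 or not p1) and Box (not p3 and p2)), 1
15. not p2 or not p1, 1
16. not p3 and p2, 1
17. not p3, 1
18. p2, 1
19. not Box (not p3 and p2), 1
20. not p1, 1
21. not (not p3 and p2), 2
22. not ((not p2 or not p1) and Box (not p3 and p2)), 2
23. not p2 or not p1, 2
24. not p2, 2
25. not Box (not p3 and p2), 2
26. not p1, 2
27. not (not p3 and p2), 3
28. not ((not p2 or not p1) and Box (not p3 and p2)), 3
29. not p2 or not p1, 3
30. not p3 and p2, 3
31. not p3, 3
32. p2, 3
33. not p2, 3
Accessibility: 0R0, 0R1, 0R2, 0R3, 1R1, 1R3, 2R2, 3R3
Branch closes: p2 and not p2 both at 3.
Every branch closes; the branch above is one of them.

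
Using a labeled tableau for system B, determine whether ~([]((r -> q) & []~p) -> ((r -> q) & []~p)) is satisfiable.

Unsatisfiable (every branch closes)

1. ~([]((r -> q) & []~p) -> ((r -> q) & []~p)), u
2. []((r -> q) & []~p), u
3. ~((r -> q) & []~p), u
4. (r -> q) & []~p, u
5. r -> q, u
6. []~p, u
7. ~p, u
8. ~[]~p, u
9. q, u
10. p, v
11. (r -> q) & []~p, v
12. r -> q, v
13. []~p, v
14. ~p, v
Accessibility: uRu, uRv, vRu, vRv
Branch closes: p and ~p both at v.
All branches of the tableau close; one closing branch shown above.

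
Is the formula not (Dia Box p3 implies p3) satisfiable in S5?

1. not (Dia Box p3 implies p3), 0
2. Dia Box p3, 0
3. not p3, 0
4. Box p3, 1
5. p3, 0
Accessibility: 0R0, 0R1, 1R0, 1R1
Branch closes: p3 and not p3 both at 0.
(One branch shown.) All branches close.

Unsatisfiable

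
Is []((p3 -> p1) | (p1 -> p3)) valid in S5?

Valid

Tableau for the negation ~[]((p3 -> p1) | (p1 -> p3)):
1. ~[]((p3 -> p1) | (p1 -> p3)), u
2. ~((p3 -> p1) | (p1 -> p3)), v   [~[]-rule on 1: fresh world v, uRv]
3. ~(p3 -> p1), v   [~|-rule on 2]
4. ~(p1 -> p3), v   [~|-rule on 2]
5. p3, v   [~->-rule on 3]
6. ~p1, v   [~->-rule on 3]
7. p1, v   [~->-rule on 4]
8. ~p3, v   [~->-rule on 4]
Accessibility: uRu, uRv, vRu, vRv
Branch closes: p1 and ~p1 both at v.
Every branch of the negation's tableau closes; the branch above is one of them.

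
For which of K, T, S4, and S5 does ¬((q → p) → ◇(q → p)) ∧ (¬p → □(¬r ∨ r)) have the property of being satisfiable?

T-tableau for the formula:
1. ¬((q → p) → ◇(q → p)) ∧ (¬p → □(¬r ∨ r)), u
2. ¬((q → p) → ◇(q → p)), u   [∧-rule on 1]
3. ¬p → □(¬r ∨ r), u   [∧-rule on 1]
4. q → p, u   [¬→-rule on 2]
5. ¬◇(q → p), u   [¬→-rule on 2]
6. ¬(q → p), u   [¬◇-rule on 5 via uRu]
7. q, u   [¬→-rule on 6]
8. ¬p, u   [¬→-rule on 6]
9. □(¬r ∨ r), u   [→-rule on 3 (branches; this branch)]
10. ¬r ∨ r, u   [□-rule on 9 via uRu]
11. p, u   [→-rule on 4 (branches; this branch)]
Accessibility: uRu
Branch closes: p and ¬p both at u.
Every branch closes (one shown): unsatisfiable in T, hence also in S4, S5 (every S4/S5-frame is a T-frame).
K-tableau for the formula:
1. ¬((q → p) → ◇(q → p)) ∧ (¬p → □(¬r ∨ r)), u
2. ¬((q → p) → ◇(q → p)), u   [∧-rule on 1]
3. ¬p → □(¬r ∨ r), u   [∧-rule on 1]
4. q → p, u   [¬→-rule on 2]
5. ¬◇(q → p), u   [¬→-rule on 2]
6. □(¬r ∨ r), u   [→-rule on 3 (branches; this branch)]
7. p, u   [→-rule on 4 (branches; this branch)]
Complete open branch: satisfiable in K.

K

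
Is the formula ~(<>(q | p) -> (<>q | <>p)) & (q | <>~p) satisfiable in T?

Unsatisfiable (every branch closes)

1. ~(<>(q | p) -> (<>q | <>p)) & (q | <>~p), 0
2. ~(<>(q | p) -> (<>q | <>p)), 0
3. q | <>~p, 0
4. <>(q | p), 0
5. ~(<>q | <>p), 0
6. ~<>q, 0
7. ~<>p, 0
8. ~q, 0
9. ~p, 0
10. <>~p, 0
11. q | p, 1
12. ~q, 1
13. ~p, 1
14. p, 1
Accessibility: 0R0, 0R1, 1R1
Branch closes: p and ~p both at 1.
All branches of the tableau close; one closing branch shown above.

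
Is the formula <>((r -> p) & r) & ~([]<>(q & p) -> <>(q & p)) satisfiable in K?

Satisfiable (open branch found)

1. <>((r -> p) & r) & ~([]<>(q & p) -> <>(q & p)), w0
2. <>((r -> p) & r), w0   [&-rule on 1]
3. ~([]<>(q & p) -> <>(q & p)), w0   [&-rule on 1]
4. []<>(q & p), w0   [~->-rule on 3]
5. ~<>(q & p), w0   [~->-rule on 3]
6. (r -> p) & r, w1   [<>-rule on 2: fresh world w1, w0Rw1]
7. r -> p, w1   [&-rule on 6]
8. r, w1   [&-rule on 6]
9. <>(q & p), w1   [[]-rule on 4 via w0Rw1]
10. ~(q & p), w1   [~<>-rule on 5 via w0Rw1]
11. p, w1   [->-rule on 7 (branches; this branch)]
12. ~q, w1   [~&-rule on 10 (branches; this branch)]
13. q & p, w2   [<>-rule on 9: fresh world w2, w1Rw2]
14. q, w2   [&-rule on 13]
15. p, w2   [&-rule on 13]
Accessibility: w0Rw1, w1Rw2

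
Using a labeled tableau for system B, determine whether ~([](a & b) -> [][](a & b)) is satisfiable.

1. ~([](a & b) -> [][](a & b)), w0
2. [](a & b), w0   [~->-rule on 1]
3. ~[][](a & b), w0   [~->-rule on 1]
4. a & b, w0   [[]-rule on 2 via w0Rw0]
5. a, w0   [&-rule on 4]
6. b, w0   [&-rule on 4]
7. ~[](a & b), w1   [~[]-rule on 3: fresh world w1, w0Rw1]
8. a & b, w1   [[]-rule on 2 via w0Rw1]
9. a, w1   [&-rule on 8]
10. b, w1   [&-rule on 8]
11. ~(a & b), w2   [~[]-rule on 7: fresh world w2, w1Rw2]
12. ~b, w2   [~&-rule on 11 (branches; this branch)]
Accessibility: w0Rw0, w0Rw1, w1Rw0, w1Rw1, w1Rw2, w2Rw1, w2Rw2

Yes, satisfiable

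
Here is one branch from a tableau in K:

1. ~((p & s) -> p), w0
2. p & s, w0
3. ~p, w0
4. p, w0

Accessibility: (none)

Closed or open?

Both p and ~p appear at w0.

Closed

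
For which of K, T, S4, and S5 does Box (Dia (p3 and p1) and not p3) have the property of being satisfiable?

K

T-tableau for the formula:
1. Box (Dia (p3 and p1) and not p3), 0
2. Dia (p3 and p1) and not p3, 0
3. Dia (p3 and p1), 0
4. not p3, 0
5. p3 and p1, 1
6. p3, 1
7. p1, 1
8. Dia (p3 and p1) and not p3, 1
9. Dia (p3 and p1), 1
10. not p3, 1
Accessibility: 0R0, 0R1, 1R1
Branch closes: p3 and not p3 both at 1.
Every branch closes (one shown): unsatisfiable in T, hence also in S4, S5 (every S4/S5-frame is a T-frame).
K-tableau for the formula:
1. Box (Dia (p3 and p1) and not p3), 0
Complete open branch: satisfiable in K.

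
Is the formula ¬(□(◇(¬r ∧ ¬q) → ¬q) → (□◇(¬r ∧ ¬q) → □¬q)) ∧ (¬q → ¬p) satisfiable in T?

1. ¬(□(◇(¬r ∧ ¬q) → ¬q) → (□◇(¬r ∧ ¬q) → □¬q)) ∧ (¬q → ¬p), 0
2. ¬(□(◇(¬r ∧ ¬q) → ¬q) → (□◇(¬r ∧ ¬q) → □¬q)), 0
3. ¬q → ¬p, 0
4. □(◇(¬r ∧ ¬q) → ¬q), 0
5. ¬(□◇(¬r ∧ ¬q) → □¬q), 0
6. □◇(¬r ∧ ¬q), 0
7. ¬□¬q, 0
8. ◇(¬r ∧ ¬q) → ¬q, 0
9. ◇(¬r ∧ ¬q), 0
10. ¬p, 0
11. ¬q, 0
12. q, 1
13. ◇(¬r ∧ ¬q) → ¬q, 1
14. ◇(¬r ∧ ¬q), 1
15. ¬◇(¬r ∧ ¬q), 1
16. ¬(¬r ∧ ¬q), 1
17. ¬r ∧ ¬q, 2
18. ¬r, 2
19. ¬q, 2
20. ◇(¬r ∧ ¬q) → ¬q, 2
21. ◇(¬r ∧ ¬q), 2
22. ¬r ∧ ¬q, 3
23. ¬r, 3
24. ¬q, 3
25. ¬(¬r ∧ ¬q), 3
26. q, 3
Accessibility: 0R0, 0R1, 0R2, 1R1, 1R3, 2R2, 3R3
Branch closes: q and ¬q both at 3.
All branches of the tableau close; one closing branch shown above.

Unsatisfiable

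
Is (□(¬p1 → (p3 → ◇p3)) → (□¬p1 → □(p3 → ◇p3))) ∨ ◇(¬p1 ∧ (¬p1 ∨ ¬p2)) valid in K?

Yes, valid

Tableau for the negation ¬((□(¬p1 → (p3 → ◇p3)) → (□¬p1 → □(p3 → ◇p3))) ∨ ◇(¬p1 ∧ (¬p1 ∨ ¬p2))):
1. ¬((□(¬p1 → (p3 → ◇p3)) → (□¬p1 → □(p3 → ◇p3))) ∨ ◇(¬p1 ∧ (¬p1 ∨ ¬p2))), u
2. ¬(□(¬p1 → (p3 → ◇p3)) → (□¬p1 → □(p3 → ◇p3))), u
3. ¬◇(¬p1 ∧ (¬p1 ∨ ¬p2)), u
4. □(¬p1 → (p3 → ◇p3)), u
5. ¬(□¬p1 → □(p3 → ◇p3)), u
6. □¬p1, u
7. ¬□(p3 → ◇p3), u
8. ¬(p3 → ◇p3), v
9. p3, v
10. ¬◇p3, v
11. ¬(¬p1 ∧ (¬p1 ∨ ¬p2)), v
12. ¬p1 → (p3 → ◇p3), v
13. ¬p1, v
14. ¬(¬p1 ∨ ¬p2), v
15. p1, v
16. p2, v
Accessibility: uRv
Branch closes: p1 and ¬p1 both at v.
Every branch of the negation's tableau closes; the branch above is one of them.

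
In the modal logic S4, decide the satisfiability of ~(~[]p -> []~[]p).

Satisfiable

1. ~(~[]p -> []~[]p), w0
2. ~[]p, w0
3. ~[]~[]p, w0
4. ~p, w1
5. []p, w2
6. p, w2
Accessibility: w0Rw0, w0Rw1, w0Rw2, w1Rw1, w2Rw2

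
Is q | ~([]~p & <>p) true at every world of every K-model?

Yes, valid

Tableau for the negation ~(q | ~([]~p & <>p)):
1. ~(q | ~([]~p & <>p)), u
2. ~q, u
3. []~p & <>p, u
4. []~p, u
5. <>p, u
6. p, v
7. ~p, v
Accessibility: uRv
Branch closes: p and ~p both at v.
Every branch of the negation's tableau closes; the branch above is one of them.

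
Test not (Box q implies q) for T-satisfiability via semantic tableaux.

1. not (Box q implies q), u
2. Box q, u
3. not q, u
4. q, u
Accessibility: uRu
Branch closes: q and not q both at u.
(One branch shown.) All branches close.

Unsatisfiable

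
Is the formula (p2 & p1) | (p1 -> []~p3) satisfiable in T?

Yes, satisfiable

1. (p2 & p1) | (p1 -> []~p3), u
2. p1 -> []~p3, u
3. []~p3, u
4. ~p3, u
Accessibility: uRu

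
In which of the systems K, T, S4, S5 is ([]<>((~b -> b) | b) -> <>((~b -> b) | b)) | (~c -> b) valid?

K-tableau for the negation ~(([]<>((~b -> b) | b) -> <>((~b -> b) | b)) | (~c -> b)):
1. ~(([]<>((~b -> b) | b) -> <>((~b -> b) | b)) | (~c -> b)), w0
2. ~([]<>((~b -> b) | b) -> <>((~b -> b) | b)), w0
3. ~(~c -> b), w0
4. []<>((~b -> b) | b), w0
5. ~<>((~b -> b) | b), w0
6. ~c, w0
7. ~b, w0
Complete open branch: countermodel on a K-frame, so not valid in K.
T-tableau for the negation ~(([]<>((~b -> b) | b) -> <>((~b -> b) | b)) | (~c -> b)):
1. ~(([]<>((~b -> b) | b) -> <>((~b -> b) | b)) | (~c -> b)), w0
2. ~([]<>((~b -> b) | b) -> <>((~b -> b) | b)), w0
3. ~(~c -> b), w0
4. []<>((~b -> b) | b), w0
5. ~<>((~b -> b) | b), w0
6. ~c, w0
7. ~b, w0
8. <>((~b -> b) | b), w0
9. ~((~b -> b) | b), w0
10. ~(~b -> b), w0
11. (~b -> b) | b, w1
12. <>((~b -> b) | b), w1
13. ~((~b -> b) | b), w1
14. ~(~b -> b), w1
15. ~b, w1
16. ~b -> b, w1
17. b, w1
Accessibility: w0Rw0, w0Rw1, w1Rw1
Branch closes: b and ~b both at w1.
Every branch closes (one shown): valid in T, hence also in S4, S5 (every theorem of T is a theorem of S4 and S5).

T, S4, S5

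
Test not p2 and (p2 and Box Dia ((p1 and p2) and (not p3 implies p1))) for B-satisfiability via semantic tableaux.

Unsatisfiable (every branch closes)

1. not p2 and (p2 and Box Dia ((p1 and p2) and (not p3 implies p1))), u
2. not p2, u
3. p2 and Box Dia ((p1 and p2) and (not p3 implies p1)), u
4. p2, u
5. Box Dia ((p1 and p2) and (not p3 implies p1)), u
Accessibility: uRu
Branch closes: p2 and not p2 both at u.
All branches of the tableau close; one closing branch shown above.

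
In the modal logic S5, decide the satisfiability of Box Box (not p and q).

1. Box Box (not p and q), u
2. Box (not p and q), u
3. not p and q, u
4. not p, u
5. q, u
Accessibility: uRu

Yes, satisfiable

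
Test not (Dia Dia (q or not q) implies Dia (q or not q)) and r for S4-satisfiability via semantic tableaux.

Unsatisfiable

1. not (Dia Dia (q or not q) implies Dia (q or not q)) and r, u
2. not (Dia Dia (q or not q) implies Dia (q or not q)), u
3. r, u
4. Dia Dia (q or not q), u
5. not Dia (q or not q), u
6. not (q or not q), u
7. not q, u
8. q, u
Accessibility: uRu
Branch closes: q and not q both at u.
Every branch closes; the branch above is one of them.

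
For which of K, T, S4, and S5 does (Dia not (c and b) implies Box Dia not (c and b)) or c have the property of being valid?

S5

S4-tableau for the negation not ((Dia not (c and b) implies Box Dia not (c and b)) or c):
1. not ((Dia not (c and b) implies Box Dia not (c and b)) or c), 0
2. not (Dia not (c and b) implies Box Dia not (c and b)), 0   [neg-or-rule on 1]
3. not c, 0   [neg-or-rule on 1]
4. Dia not (c and b), 0   [neg-implies-rule on 2]
5. not Box Dia not (c and b), 0   [neg-implies-rule on 2]
6. not (c and b), 1   [Dia-rule on 4: fresh world 1, 0R1]
7. not b, 1   [neg-and-rule on 6 (branches; this branch)]
8. not Dia not (c and b), 2   [neg-Box-rule on 5: fresh world 2, 0R2]
9. c and b, 2   [neg-Dia-rule on 8 via 2R2]
10. c, 2   [and-rule on 9]
11. b, 2   [and-rule on 9]
Accessibility: 0R0, 0R1, 0R2, 1R1, 2R2
Complete open branch: countermodel on an S4-frame, so not valid in S4, nor in K, T (the same frame is also a K-frame and a T-frame).
S5-tableau for the negation not ((Dia not (c and b) implies Box Dia not (c and b)) or c):
1. not ((Dia not (c and b) implies Box Dia not (c and b)) or c), 0
2. not (Dia not (c and b) implies Box Dia not (c and b)), 0   [neg-or-rule on 1]
3. not c, 0   [neg-or-rule on 1]
4. Dia not (c and b), 0   [neg-implies-rule on 2]
5. not Box Dia not (c and b), 0   [neg-implies-rule on 2]
6. not (c and b), 1   [Dia-rule on 4: fresh world 1, 0R1]
7. not b, 1   [neg-and-rule on 6 (branches; this branch)]
8. not Dia not (c and b), 2   [neg-Box-rule on 5: fresh world 2, 0R2]
9. c and b, 0   [neg-Dia-rule on 8 via 2R0]
10. c, 0   [and-rule on 9]
11. b, 0   [and-rule on 9]
Accessibility: 0R0, 0R1, 0R2, 1R0, 1R1, 1R2, 2R0, 2R1, 2R2
Branch closes: c and not c both at 0.
Every branch closes (one shown): valid in S5.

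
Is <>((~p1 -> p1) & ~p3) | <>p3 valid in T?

Tableau for the negation ~(<>((~p1 -> p1) & ~p3) | <>p3):
1. ~(<>((~p1 -> p1) & ~p3) | <>p3), w0
2. ~<>((~p1 -> p1) & ~p3), w0   [~|-rule on 1]
3. ~<>p3, w0   [~|-rule on 1]
4. ~((~p1 -> p1) & ~p3), w0   [~<>-rule on 2 via w0Rw0]
5. ~p3, w0   [~<>-rule on 3 via w0Rw0]
6. ~(~p1 -> p1), w0   [~&-rule on 4 (branches; this branch)]
7. ~p1, w0   [~->-rule on 6]
Accessibility: w0Rw0
The negation has an open branch (countermodel exists).

Invalid (countermodel exists)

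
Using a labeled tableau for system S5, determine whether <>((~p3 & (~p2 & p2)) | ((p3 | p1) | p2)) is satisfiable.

Satisfiable (open branch found)

1. <>((~p3 & (~p2 & p2)) | ((p3 | p1) | p2)), u
2. (~p3 & (~p2 & p2)) | ((p3 | p1) | p2), v
3. (p3 | p1) | p2, v
4. p2, v
Accessibility: uRu, uRv, vRu, vRv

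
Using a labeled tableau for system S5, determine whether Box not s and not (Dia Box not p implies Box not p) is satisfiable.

Unsatisfiable

1. Box not s and not (Dia Box not p implies Box not p), w0
2. Box not s, w0   [and-rule on 1]
3. not (Dia Box not p implies Box not p), w0   [and-rule on 1]
4. Dia Box not p, w0   [neg-implies-rule on 3]
5. not Box not p, w0   [neg-implies-rule on 3]
6. not s, w0   [Box-rule on 2 via w0Rw0]
7. Box not p, w1   [Dia-rule on 4: fresh world w1, w0Rw1]
8. not s, w1   [Box-rule on 2 via w0Rw1]
9. not p, w0   [Box-rule on 7 via w1Rw0]
10. not p, w1   [Box-rule on 7 via w1Rw1]
11. p, w2   [neg-Box-rule on 5: fresh world w2, w0Rw2]
12. not s, w2   [Box-rule on 2 via w0Rw2]
13. not p, w2   [Box-rule on 7 via w1Rw2]
Accessibility: w0Rw0, w0Rw1, w0Rw2, w1Rw0, w1Rw1, w1Rw2, w2Rw0, w2Rw1, w2Rw2
Branch closes: p and not p both at w2.
(One branch shown.) All branches close.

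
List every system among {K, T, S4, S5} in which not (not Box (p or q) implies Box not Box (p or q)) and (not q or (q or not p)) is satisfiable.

S4-tableau for the formula:
1. not (not Box (p or q) implies Box not Box (p or q)) and (not q or (q or not p)), 0
2. not (not Box (p or q) implies Box not Box (p or q)), 0
3. not q or (q or not p), 0
4. not Box (p or q), 0
5. not Box not Box (p or q), 0
6. q or not p, 0
7. not p, 0
8. not (p or q), 1
9. not p, 1
10. not q, 1
11. Box (p or q), 2
12. p or q, 2
13. q, 2
Accessibility: 0R0, 0R1, 0R2, 1R1, 2R2
Complete open branch: satisfiable in S4, hence also in K, T (this S4-model is also a K-model and a T-model).
S5-tableau for the formula:
1. not (not Box (p or q) implies Box not Box (p or q)) and (not q or (q or not p)), 0
2. not (not Box (p or q) implies Box not Box (p or q)), 0
3. not q or (q or not p), 0
4. not Box (p or q), 0
5. not Box not Box (p or q), 0
6. q or not p, 0
7. not p, 0
8. not (p or q), 1
9. not p, 1
10. not q, 1
11. Box (p or q), 2
12. p or q, 0
13. p or q, 1
14. p or q, 2
15. q, 0
16. q, 1
Accessibility: 0R0, 0R1, 0R2, 1R0, 1R1, 1R2, 2R0, 2R1, 2R2
Branch closes: q and not q both at 1.
Every branch closes (one shown): unsatisfiable in S5.

K, T, S4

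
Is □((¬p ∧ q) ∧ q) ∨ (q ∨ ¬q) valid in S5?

Yes, valid

Tableau for the negation ¬(□((¬p ∧ q) ∧ q) ∨ (q ∨ ¬q)):
1. ¬(□((¬p ∧ q) ∧ q) ∨ (q ∨ ¬q)), w0
2. ¬□((¬p ∧ q) ∧ q), w0   [¬∨-rule on 1]
3. ¬(q ∨ ¬q), w0   [¬∨-rule on 1]
4. ¬q, w0   [¬∨-rule on 3]
5. q, w0   [¬∨-rule on 3]
Accessibility: w0Rw0
Branch closes: q and ¬q both at w0.
Every branch of the negation's tableau closes; the branch above is one of them.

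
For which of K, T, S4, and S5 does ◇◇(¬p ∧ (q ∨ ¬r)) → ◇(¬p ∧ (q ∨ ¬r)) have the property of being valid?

S4, S5

T-tableau for the negation ¬(◇◇(¬p ∧ (q ∨ ¬r)) → ◇(¬p ∧ (q ∨ ¬r))):
1. ¬(◇◇(¬p ∧ (q ∨ ¬r)) → ◇(¬p ∧ (q ∨ ¬r))), 0
2. ◇◇(¬p ∧ (q ∨ ¬r)), 0
3. ¬◇(¬p ∧ (q ∨ ¬r)), 0
4. ¬(¬p ∧ (q ∨ ¬r)), 0
5. ¬(q ∨ ¬r), 0
6. ¬q, 0
7. r, 0
8. ◇(¬p ∧ (q ∨ ¬r)), 1
9. ¬(¬p ∧ (q ∨ ¬r)), 1
10. ¬(q ∨ ¬r), 1
11. ¬q, 1
12. r, 1
13. ¬p ∧ (q ∨ ¬r), 2
14. ¬p, 2
15. q ∨ ¬r, 2
16. ¬r, 2
Accessibility: 0R0, 0R1, 1R1, 1R2, 2R2
Complete open branch: countermodel on a T-frame, so not valid in T, nor in K (the same frame is also a K-frame).
S4-tableau for the negation ¬(◇◇(¬p ∧ (q ∨ ¬r)) → ◇(¬p ∧ (q ∨ ¬r))):
1. ¬(◇◇(¬p ∧ (q ∨ ¬r)) → ◇(¬p ∧ (q ∨ ¬r))), 0
2. ◇◇(¬p ∧ (q ∨ ¬r)), 0
3. ¬◇(¬p ∧ (q ∨ ¬r)), 0
4. ¬(¬p ∧ (q ∨ ¬r)), 0
5. ¬(q ∨ ¬r), 0
6. ¬q, 0
7. r, 0
8. ◇(¬p ∧ (q ∨ ¬r)), 1
9. ¬(¬p ∧ (q ∨ ¬r)), 1
10. ¬(q ∨ ¬r), 1
11. ¬q, 1
12. r, 1
13. ¬p ∧ (q ∨ ¬r), 2
14. ¬p, 2
15. q ∨ ¬r, 2
16. ¬(¬p ∧ (q ∨ ¬r)), 2
17. ¬r, 2
18. ¬(q ∨ ¬r), 2
19. ¬q, 2
20. r, 2
Accessibility: 0R0, 0R1, 0R2, 1R1, 1R2, 2R2
Branch closes: r and ¬r both at 2.
Every branch closes (one shown): valid in S4, hence also in S5 (every theorem of S4 is a theorem of S5).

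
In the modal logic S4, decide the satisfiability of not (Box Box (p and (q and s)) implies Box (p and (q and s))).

1. not (Box Box (p and (q and s)) implies Box (p and (q and s))), 0
2. Box Box (p and (q and s)), 0
3. not Box (p and (q and s)), 0
4. Box (p and (q and s)), 0
5. p and (q and s), 0
6. p, 0
7. q and s, 0
8. q, 0
9. s, 0
10. not (p and (q and s)), 1
11. Box (p and (q and s)), 1
12. p and (q and s), 1
13. p, 1
14. q and s, 1
15. q, 1
16. s, 1
17. not (q and s), 1
18. not s, 1
Accessibility: 0R0, 0R1, 1R1
Branch closes: s and not s both at 1.
All branches of the tableau close; one closing branch shown above.

Unsatisfiable (every branch closes)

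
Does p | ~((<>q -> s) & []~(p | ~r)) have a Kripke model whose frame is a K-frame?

1. p | ~((<>q -> s) & []~(p | ~r)), w0
2. ~((<>q -> s) & []~(p | ~r)), w0   [|-rule on 1 (branches; this branch)]
3. ~[]~(p | ~r), w0   [~&-rule on 2 (branches; this branch)]
4. p | ~r, w1   [~[]-rule on 3: fresh world w1, w0Rw1]
5. ~r, w1   [|-rule on 4 (branches; this branch)]
Accessibility: w0Rw1

Satisfiable (open branch found)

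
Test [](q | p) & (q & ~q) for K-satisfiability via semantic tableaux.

1. [](q | p) & (q & ~q), w0
2. [](q | p), w0   [&-rule on 1]
3. q & ~q, w0   [&-rule on 1]
4. q, w0   [&-rule on 3]
5. ~q, w0   [&-rule on 3]
Branch closes: q and ~q both at w0.
Every branch closes; the branch above is one of them.

No, unsatisfiable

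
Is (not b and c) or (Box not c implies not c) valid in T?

Yes, valid

Tableau for the negation not ((not b and c) or (Box not c implies not c)):
1. not ((not b and c) or (Box not c implies not c)), 0
2. not (not b and c), 0   [neg-or-rule on 1]
3. not (Box not c implies not c), 0   [neg-or-rule on 1]
4. Box not c, 0   [neg-implies-rule on 3]
5. c, 0   [neg-implies-rule on 3]
6. not c, 0   [Box-rule on 4 via 0R0]
Accessibility: 0R0
Branch closes: c and not c both at 0.
All branches of the negation close; one closing branch shown above.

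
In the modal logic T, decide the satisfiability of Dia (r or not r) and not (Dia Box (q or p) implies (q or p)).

Satisfiable

1. Dia (r or not r) and not (Dia Box (q or p) implies (q or p)), 0
2. Dia (r or not r), 0
3. not (Dia Box (q or p) implies (q or p)), 0
4. Dia Box (q or p), 0
5. not (q or p), 0
6. not q, 0
7. not p, 0
8. r or not r, 1
9. not r, 1
10. Box (q or p), 2
11. q or p, 2
12. p, 2
Accessibility: 0R0, 0R1, 0R2, 1R1, 2R2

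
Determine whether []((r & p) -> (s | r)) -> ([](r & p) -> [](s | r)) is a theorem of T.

Valid

Tableau for the negation ~([]((r & p) -> (s | r)) -> ([](r & p) -> [](s | r))):
1. ~([]((r & p) -> (s | r)) -> ([](r & p) -> [](s | r))), 0
2. []((r & p) -> (s | r)), 0
3. ~([](r & p) -> [](s | r)), 0
4. [](r & p), 0
5. ~[](s | r), 0
6. (r & p) -> (s | r), 0
7. r & p, 0
8. r, 0
9. p, 0
10. s | r, 0
11. ~(s | r), 1
12. ~s, 1
13. ~r, 1
14. (r & p) -> (s | r), 1
15. r & p, 1
16. r, 1
17. p, 1
Accessibility: 0R0, 0R1, 1R1
Branch closes: r and ~r both at 1.
All branches of the negation close; one closing branch shown above.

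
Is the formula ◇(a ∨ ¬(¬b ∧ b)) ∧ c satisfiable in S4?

Satisfiable

1. ◇(a ∨ ¬(¬b ∧ b)) ∧ c, w0
2. ◇(a ∨ ¬(¬b ∧ b)), w0   [∧-rule on 1]
3. c, w0   [∧-rule on 1]
4. a ∨ ¬(¬b ∧ b), w1   [◇-rule on 2: fresh world w1, w0Rw1]
5. ¬(¬b ∧ b), w1   [∨-rule on 4 (branches; this branch)]
6. ¬b, w1   [¬∧-rule on 5 (branches; this branch)]
Accessibility: w0Rw0, w0Rw1, w1Rw1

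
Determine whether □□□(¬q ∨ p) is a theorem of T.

Invalid (countermodel exists)

Tableau for the negation ¬□□□(¬q ∨ p):
1. ¬□□□(¬q ∨ p), w0
2. ¬□□(¬q ∨ p), w1   [¬□-rule on 1: fresh world w1, w0Rw1]
3. ¬□(¬q ∨ p), w2   [¬□-rule on 2: fresh world w2, w1Rw2]
4. ¬(¬q ∨ p), w3   [¬□-rule on 3: fresh world w3, w2Rw3]
5. q, w3   [¬∨-rule on 4]
6. ¬p, w3   [¬∨-rule on 4]
Accessibility: w0Rw0, w0Rw1, w1Rw1, w1Rw2, w2Rw2, w2Rw3, w3Rw3
The negation has an open branch (countermodel exists).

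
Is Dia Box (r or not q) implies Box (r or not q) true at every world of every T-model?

Tableau for the negation not (Dia Box (r or not q) implies Box (r or not q)):
1. not (Dia Box (r or not q) implies Box (r or not q)), w0
2. Dia Box (r or not q), w0
3. not Box (r or not q), w0
4. Box (r or not q), w1
5. r or not q, w1
6. not q, w1
7. not (r or not q), w2
8. not r, w2
9. q, w2
Accessibility: w0Rw0, w0Rw1, w0Rw2, w1Rw1, w2Rw2
The negation has an open branch (countermodel exists).

No, not valid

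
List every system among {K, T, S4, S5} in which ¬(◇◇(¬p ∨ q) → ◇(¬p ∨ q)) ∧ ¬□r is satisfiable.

T-tableau for the formula:
1. ¬(◇◇(¬p ∨ q) → ◇(¬p ∨ q)) ∧ ¬□r, 0
2. ¬(◇◇(¬p ∨ q) → ◇(¬p ∨ q)), 0
3. ¬□r, 0
4. ◇◇(¬p ∨ q), 0
5. ¬◇(¬p ∨ q), 0
6. ¬(¬p ∨ q), 0
7. p, 0
8. ¬q, 0
9. ¬r, 1
10. ¬(¬p ∨ q), 1
11. p, 1
12. ¬q, 1
13. ◇(¬p ∨ q), 2
14. ¬(¬p ∨ q), 2
15. p, 2
16. ¬q, 2
17. ¬p ∨ q, 3
18. q, 3
Accessibility: 0R0, 0R1, 0R2, 1R1, 2R2, 2R3, 3R3
Complete open branch: satisfiable in T, hence also in K (this T-model is also a K-model).
S4-tableau for the formula:
1. ¬(◇◇(¬p ∨ q) → ◇(¬p ∨ q)) ∧ ¬□r, 0
2. ¬(◇◇(¬p ∨ q) → ◇(¬p ∨ q)), 0
3. ¬□r, 0
4. ◇◇(¬p ∨ q), 0
5. ¬◇(¬p ∨ q), 0
6. ¬(¬p ∨ q), 0
7. p, 0
8. ¬q, 0
9. ¬r, 1
10. ¬(¬p ∨ q), 1
11. p, 1
12. ¬q, 1
13. ◇(¬p ∨ q), 2
14. ¬(¬p ∨ q), 2
15. p, 2
16. ¬q, 2
17. ¬p ∨ q, 3
18. ¬(¬p ∨ q), 3
19. p, 3
20. ¬q, 3
21. q, 3
Accessibility: 0R0, 0R1, 0R2, 0R3, 1R1, 2R2, 2R3, 3R3
Branch closes: q and ¬q both at 3.
Every branch closes (one shown): unsatisfiable in S4, hence also in S5 (every S5-frame is an S4-frame).

K, T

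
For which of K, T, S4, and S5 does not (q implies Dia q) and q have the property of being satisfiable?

K-tableau for the formula:
1. not (q implies Dia q) and q, w0
2. not (q implies Dia q), w0   [and-rule on 1]
3. q, w0   [and-rule on 1]
4. not Dia q, w0   [neg-implies-rule on 2]
Complete open branch: satisfiable in K.
T-tableau for the formula:
1. not (q implies Dia q) and q, w0
2. not (q implies Dia q), w0   [and-rule on 1]
3. q, w0   [and-rule on 1]
4. not Dia q, w0   [neg-implies-rule on 2]
5. not q, w0   [neg-Dia-rule on 4 via w0Rw0]
Accessibility: w0Rw0
Branch closes: q and not q both at w0.
Every branch closes (one shown): unsatisfiable in T, hence also in S4, S5 (every S4/S5-frame is a T-frame).

K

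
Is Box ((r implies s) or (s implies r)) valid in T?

Valid

Tableau for the negation not Box ((r implies s) or (s implies r)):
1. not Box ((r implies s) or (s implies r)), u
2. not ((r implies s) or (s implies r)), v
3. not (r implies s), v
4. not (s implies r), v
5. r, v
6. not s, v
7. s, v
8. not r, v
Accessibility: uRu, uRv, vRv
Branch closes: s and not s both at v.
All branches of the negation close; one closing branch shown above.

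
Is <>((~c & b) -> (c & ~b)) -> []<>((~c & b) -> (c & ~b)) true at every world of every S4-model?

No, not valid

Tableau for the negation ~(<>((~c & b) -> (c & ~b)) -> []<>((~c & b) -> (c & ~b))):
1. ~(<>((~c & b) -> (c & ~b)) -> []<>((~c & b) -> (c & ~b))), u
2. <>((~c & b) -> (c & ~b)), u
3. ~[]<>((~c & b) -> (c & ~b)), u
4. (~c & b) -> (c & ~b), v
5. c & ~b, v
6. c, v
7. ~b, v
8. ~<>((~c & b) -> (c & ~b)), w
9. ~((~c & b) -> (c & ~b)), w
10. ~c & b, w
11. ~(c & ~b), w
12. ~c, w
13. b, w
Accessibility: uRu, uRv, uRw, vRv, wRw
The negation has an open branch (countermodel exists).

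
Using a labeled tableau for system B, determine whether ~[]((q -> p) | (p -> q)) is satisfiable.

1. ~[]((q -> p) | (p -> q)), 0
2. ~((q -> p) | (p -> q)), 1
3. ~(q -> p), 1
4. ~(p -> q), 1
5. q, 1
6. ~p, 1
7. p, 1
8. ~q, 1
Accessibility: 0R0, 0R1, 1R0, 1R1
Branch closes: p and ~p both at 1.
(One branch shown.) All branches close.

No, unsatisfiable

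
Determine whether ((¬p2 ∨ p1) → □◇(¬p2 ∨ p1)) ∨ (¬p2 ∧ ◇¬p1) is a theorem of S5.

Valid

Tableau for the negation ¬(((¬p2 ∨ p1) → □◇(¬p2 ∨ p1)) ∨ (¬p2 ∧ ◇¬p1)):
1. ¬(((¬p2 ∨ p1) → □◇(¬p2 ∨ p1)) ∨ (¬p2 ∧ ◇¬p1)), 0
2. ¬((¬p2 ∨ p1) → □◇(¬p2 ∨ p1)), 0   [¬∨-rule on 1]
3. ¬(¬p2 ∧ ◇¬p1), 0   [¬∨-rule on 1]
4. ¬p2 ∨ p1, 0   [¬→-rule on 2]
5. ¬□◇(¬p2 ∨ p1), 0   [¬→-rule on 2]
6. ¬◇¬p1, 0   [¬∧-rule on 3 (branches; this branch)]
7. p1, 0   [¬◇-rule on 6 via 0R0]
8. ¬◇(¬p2 ∨ p1), 1   [¬□-rule on 5: fresh world 1, 0R1]
9. p1, 1   [¬◇-rule on 6 via 0R1]
10. ¬(¬p2 ∨ p1), 0   [¬◇-rule on 8 via 1R0]
11. p2, 0   [¬∨-rule on 10]
12. ¬p1, 0   [¬∨-rule on 10]
Accessibility: 0R0, 0R1, 1R0, 1R1
Branch closes: p1 and ¬p1 both at 0.
Every branch of the negation's tableau closes; the branch above is one of them.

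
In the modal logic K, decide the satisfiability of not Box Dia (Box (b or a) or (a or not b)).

Yes, satisfiable

1. not Box Dia (Box (b or a) or (a or not b)), 0
2. not Dia (Box (b or a) or (a or not b)), 1
Accessibility: 0R1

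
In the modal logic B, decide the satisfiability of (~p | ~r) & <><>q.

1. (~p | ~r) & <><>q, w0
2. ~p | ~r, w0   [&-rule on 1]
3. <><>q, w0   [&-rule on 1]
4. ~r, w0   [|-rule on 2 (branches; this branch)]
5. <>q, w1   [<>-rule on 3: fresh world w1, w0Rw1]
6. q, w2   [<>-rule on 5: fresh world w2, w1Rw2]
Accessibility: w0Rw0, w0Rw1, w1Rw0, w1Rw1, w1Rw2, w2Rw1, w2Rw2

Yes, satisfiable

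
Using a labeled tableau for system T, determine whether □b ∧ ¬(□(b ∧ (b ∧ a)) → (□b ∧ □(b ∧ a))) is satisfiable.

1. □b ∧ ¬(□(b ∧ (b ∧ a)) → (□b ∧ □(b ∧ a))), u
2. □b, u
3. ¬(□(b ∧ (b ∧ a)) → (□b ∧ □(b ∧ a))), u
4. □(b ∧ (b ∧ a)), u
5. ¬(□b ∧ □(b ∧ a)), u
6. b, u
7. b ∧ (b ∧ a), u
8. b ∧ a, u
9. a, u
10. ¬□(b ∧ a), u
11. ¬(b ∧ a), v
12. b, v
13. b ∧ (b ∧ a), v
14. b ∧ a, v
15. a, v
16. ¬a, v
Accessibility: uRu, uRv, vRv
Branch closes: a and ¬a both at v.
All branches of the tableau close; one closing branch shown above.

No, unsatisfiable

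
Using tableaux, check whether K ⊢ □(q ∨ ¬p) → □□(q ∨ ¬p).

Tableau for the negation ¬(□(q ∨ ¬p) → □□(q ∨ ¬p)):
1. ¬(□(q ∨ ¬p) → □□(q ∨ ¬p)), 0
2. □(q ∨ ¬p), 0
3. ¬□□(q ∨ ¬p), 0
4. ¬□(q ∨ ¬p), 1
5. q ∨ ¬p, 1
6. ¬p, 1
7. ¬(q ∨ ¬p), 2
8. ¬q, 2
9. p, 2
Accessibility: 0R1, 1R2
The negation has an open branch (countermodel exists).

Not valid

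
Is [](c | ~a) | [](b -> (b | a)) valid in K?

Yes, valid

Tableau for the negation ~([](c | ~a) | [](b -> (b | a))):
1. ~([](c | ~a) | [](b -> (b | a))), w0
2. ~[](c | ~a), w0   [~|-rule on 1]
3. ~[](b -> (b | a)), w0   [~|-rule on 1]
4. ~(c | ~a), w1   [~[]-rule on 2: fresh world w1, w0Rw1]
5. ~c, w1   [~|-rule on 4]
6. a, w1   [~|-rule on 4]
7. ~(b -> (b | a)), w2   [~[]-rule on 3: fresh world w2, w0Rw2]
8. b, w2   [~->-rule on 7]
9. ~(b | a), w2   [~->-rule on 7]
10. ~b, w2   [~|-rule on 9]
11. ~a, w2   [~|-rule on 9]
Accessibility: w0Rw1, w0Rw2
Branch closes: b and ~b both at w2.
Every branch of the negation's tableau closes; the branch above is one of them.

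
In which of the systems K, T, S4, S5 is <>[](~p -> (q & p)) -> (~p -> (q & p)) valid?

S4-tableau for the negation ~(<>[](~p -> (q & p)) -> (~p -> (q & p))):
1. ~(<>[](~p -> (q & p)) -> (~p -> (q & p))), 0
2. <>[](~p -> (q & p)), 0
3. ~(~p -> (q & p)), 0
4. ~p, 0
5. ~(q & p), 0
6. [](~p -> (q & p)), 1
7. ~p -> (q & p), 1
8. q & p, 1
9. q, 1
10. p, 1
Accessibility: 0R0, 0R1, 1R1
Complete open branch: countermodel on an S4-frame, so not valid in S4, nor in K, T (the same frame is also a K-frame and a T-frame).
S5-tableau for the negation ~(<>[](~p -> (q & p)) -> (~p -> (q & p))):
1. ~(<>[](~p -> (q & p)) -> (~p -> (q & p))), 0
2. <>[](~p -> (q & p)), 0
3. ~(~p -> (q & p)), 0
4. ~p, 0
5. ~(q & p), 0
6. [](~p -> (q & p)), 1
7. ~p -> (q & p), 0
8. ~p -> (q & p), 1
9. q & p, 0
10. q, 0
11. p, 0
Accessibility: 0R0, 0R1, 1R0, 1R1
Branch closes: p and ~p both at 0.
Every branch closes (one shown): valid in S5.

S5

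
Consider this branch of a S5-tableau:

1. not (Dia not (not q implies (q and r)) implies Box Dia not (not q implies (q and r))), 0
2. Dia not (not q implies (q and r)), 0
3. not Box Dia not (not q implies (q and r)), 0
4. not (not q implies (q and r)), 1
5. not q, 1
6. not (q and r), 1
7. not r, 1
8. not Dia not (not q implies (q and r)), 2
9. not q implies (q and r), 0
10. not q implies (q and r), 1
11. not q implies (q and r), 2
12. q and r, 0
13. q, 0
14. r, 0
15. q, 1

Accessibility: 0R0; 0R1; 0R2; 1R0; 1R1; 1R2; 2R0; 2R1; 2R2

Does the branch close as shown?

Both q and not q appear at 1.

Yes, closed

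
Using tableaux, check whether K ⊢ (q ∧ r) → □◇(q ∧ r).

No, not valid

Tableau for the negation ¬((q ∧ r) → □◇(q ∧ r)):
1. ¬((q ∧ r) → □◇(q ∧ r)), u
2. q ∧ r, u
3. ¬□◇(q ∧ r), u
4. q, u
5. r, u
6. ¬◇(q ∧ r), v
Accessibility: uRv
The negation has an open branch (countermodel exists).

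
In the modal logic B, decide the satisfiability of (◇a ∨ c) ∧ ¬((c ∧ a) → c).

Unsatisfiable

1. (◇a ∨ c) ∧ ¬((c ∧ a) → c), w0
2. ◇a ∨ c, w0
3. ¬((c ∧ a) → c), w0
4. c ∧ a, w0
5. ¬c, w0
6. c, w0
7. a, w0
Accessibility: w0Rw0
Branch closes: c and ¬c both at w0.
All branches of the tableau close; one closing branch shown above.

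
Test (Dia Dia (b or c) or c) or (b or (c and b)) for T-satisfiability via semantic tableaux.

1. (Dia Dia (b or c) or c) or (b or (c and b)), w0
2. b or (c and b), w0
3. c and b, w0
4. c, w0
5. b, w0
Accessibility: w0Rw0

Satisfiable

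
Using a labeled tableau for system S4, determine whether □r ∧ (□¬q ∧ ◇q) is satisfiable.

1. □r ∧ (□¬q ∧ ◇q), u
2. □r, u   [∧-rule on 1]
3. □¬q ∧ ◇q, u   [∧-rule on 1]
4. □¬q, u   [∧-rule on 3]
5. ◇q, u   [∧-rule on 3]
6. r, u   [□-rule on 2 via uRu]
7. ¬q, u   [□-rule on 4 via uRu]
8. q, v   [◇-rule on 5: fresh world v, uRv]
9. r, v   [□-rule on 2 via uRv]
10. ¬q, v   [□-rule on 4 via uRv]
Accessibility: uRu, uRv, vRv
Branch closes: q and ¬q both at v.
All branches of the tableau close; one closing branch shown above.

Unsatisfiable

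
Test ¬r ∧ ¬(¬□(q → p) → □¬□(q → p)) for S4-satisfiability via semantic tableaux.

Yes, satisfiable

1. ¬r ∧ ¬(¬□(q → p) → □¬□(q → p)), 0
2. ¬r, 0
3. ¬(¬□(q → p) → □¬□(q → p)), 0
4. ¬□(q → p), 0
5. ¬□¬□(q → p), 0
6. ¬(q → p), 1
7. q, 1
8. ¬p, 1
9. □(q → p), 2
10. q → p, 2
11. p, 2
Accessibility: 0R0, 0R1, 0R2, 1R1, 2R2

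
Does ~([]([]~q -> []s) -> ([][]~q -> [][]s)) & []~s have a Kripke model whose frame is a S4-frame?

1. ~([]([]~q -> []s) -> ([][]~q -> [][]s)) & []~s, 0
2. ~([]([]~q -> []s) -> ([][]~q -> [][]s)), 0
3. []~s, 0
4. []([]~q -> []s), 0
5. ~([][]~q -> [][]s), 0
6. [][]~q, 0
7. ~[][]s, 0
8. ~s, 0
9. []~q -> []s, 0
10. []~q, 0
11. ~q, 0
12. ~[]~q, 0
13. ~[]s, 1
14. ~s, 1
15. []~q -> []s, 1
16. []~q, 1
17. ~q, 1
18. ~[]~q, 1
19. q, 2
20. ~s, 2
21. []~q -> []s, 2
22. []~q, 2
23. ~q, 2
Accessibility: 0R0, 0R1, 0R2, 1R1, 2R2
Branch closes: q and ~q both at 2.
Every branch closes; the branch above is one of them.

Unsatisfiable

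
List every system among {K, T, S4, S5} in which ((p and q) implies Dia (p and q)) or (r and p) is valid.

T-tableau for the negation not (((p and q) implies Dia (p and q)) or (r and p)):
1. not (((p and q) implies Dia (p and q)) or (r and p)), u
2. not ((p and q) implies Dia (p and q)), u
3. not (r and p), u
4. p and q, u
5. not Dia (p and q), u
6. p, u
7. q, u
8. not (p and q), u
9. not r, u
10. not q, u
Accessibility: uRu
Branch closes: q and not q both at u.
Every branch closes (one shown): valid in T, hence also in S4, S5 (every theorem of T is a theorem of S4 and S5).
K-tableau for the negation not (((p and q) implies Dia (p and q)) or (r and p)):
1. not (((p and q) implies Dia (p and q)) or (r and p)), u
2. not ((p and q) implies Dia (p and q)), u
3. not (r and p), u
4. p and q, u
5. not Dia (p and q), u
6. p, u
7. q, u
8. not r, u
Complete open branch: countermodel on a K-frame, so not valid in K.

T, S4, S5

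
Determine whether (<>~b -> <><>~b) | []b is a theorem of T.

Yes, valid

Tableau for the negation ~((<>~b -> <><>~b) | []b):
1. ~((<>~b -> <><>~b) | []b), 0
2. ~(<>~b -> <><>~b), 0   [~|-rule on 1]
3. ~[]b, 0   [~|-rule on 1]
4. <>~b, 0   [~->-rule on 2]
5. ~<><>~b, 0   [~->-rule on 2]
6. ~<>~b, 0   [~<>-rule on 5 via 0R0]
7. b, 0   [~<>-rule on 6 via 0R0]
8. ~b, 1   [~[]-rule on 3: fresh world 1, 0R1]
9. ~<>~b, 1   [~<>-rule on 5 via 0R1]
10. b, 1   [~<>-rule on 6 via 0R1]
Accessibility: 0R0, 0R1, 1R1
Branch closes: b and ~b both at 1.
Every branch of the negation's tableau closes; the branch above is one of them.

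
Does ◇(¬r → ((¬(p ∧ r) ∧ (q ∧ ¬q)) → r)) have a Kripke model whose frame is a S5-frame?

1. ◇(¬r → ((¬(p ∧ r) ∧ (q ∧ ¬q)) → r)), w0
2. ¬r → ((¬(p ∧ r) ∧ (q ∧ ¬q)) → r), w1
3. (¬(p ∧ r) ∧ (q ∧ ¬q)) → r, w1
4. r, w1
Accessibility: w0Rw0, w0Rw1, w1Rw0, w1Rw1

Satisfiable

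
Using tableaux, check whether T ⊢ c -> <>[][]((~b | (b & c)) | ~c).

Valid

Tableau for the negation ~(c -> <>[][]((~b | (b & c)) | ~c)):
1. ~(c -> <>[][]((~b | (b & c)) | ~c)), w0
2. c, w0
3. ~<>[][]((~b | (b & c)) | ~c), w0
4. ~[][]((~b | (b & c)) | ~c), w0
5. ~[]((~b | (b & c)) | ~c), w1
6. ~[][]((~b | (b & c)) | ~c), w1
7. ~((~b | (b & c)) | ~c), w2
8. ~(~b | (b & c)), w2
9. c, w2
10. b, w2
11. ~(b & c), w2
12. ~c, w2
Accessibility: w0Rw0, w0Rw1, w1Rw1, w1Rw2, w2Rw2
Branch closes: c and ~c both at w2.
All branches of the negation close; one closing branch shown above.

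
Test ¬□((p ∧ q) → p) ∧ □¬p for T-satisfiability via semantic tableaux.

1. ¬□((p ∧ q) → p) ∧ □¬p, 0
2. ¬□((p ∧ q) → p), 0
3. □¬p, 0
4. ¬p, 0
5. ¬((p ∧ q) → p), 1
6. p ∧ q, 1
7. ¬p, 1
8. p, 1
9. q, 1
Accessibility: 0R0, 0R1, 1R1
Branch closes: p and ¬p both at 1.
All branches of the tableau close; one closing branch shown above.

Unsatisfiable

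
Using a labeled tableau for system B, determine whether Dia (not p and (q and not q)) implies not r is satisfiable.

1. Dia (not p and (q and not q)) implies not r, w0
2. not r, w0
Accessibility: w0Rw0

Satisfiable (open branch found)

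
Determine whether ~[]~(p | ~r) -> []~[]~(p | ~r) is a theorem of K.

Tableau for the negation ~(~[]~(p | ~r) -> []~[]~(p | ~r)):
1. ~(~[]~(p | ~r) -> []~[]~(p | ~r)), w0
2. ~[]~(p | ~r), w0
3. ~[]~[]~(p | ~r), w0
4. p | ~r, w1
5. ~r, w1
6. []~(p | ~r), w2
Accessibility: w0Rw1, w0Rw2
The negation has an open branch (countermodel exists).

No, not valid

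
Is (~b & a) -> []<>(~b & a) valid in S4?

No, not valid

Tableau for the negation ~((~b & a) -> []<>(~b & a)):
1. ~((~b & a) -> []<>(~b & a)), 0
2. ~b & a, 0   [~->-rule on 1]
3. ~[]<>(~b & a), 0   [~->-rule on 1]
4. ~b, 0   [&-rule on 2]
5. a, 0   [&-rule on 2]
6. ~<>(~b & a), 1   [~[]-rule on 3: fresh world 1, 0R1]
7. ~(~b & a), 1   [~<>-rule on 6 via 1R1]
8. ~a, 1   [~&-rule on 7 (branches; this branch)]
Accessibility: 0R0, 0R1, 1R1
The negation has an open branch (countermodel exists).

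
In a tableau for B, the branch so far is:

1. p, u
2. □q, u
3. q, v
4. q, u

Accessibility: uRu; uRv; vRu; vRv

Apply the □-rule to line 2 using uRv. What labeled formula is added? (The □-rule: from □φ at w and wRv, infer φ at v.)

q, v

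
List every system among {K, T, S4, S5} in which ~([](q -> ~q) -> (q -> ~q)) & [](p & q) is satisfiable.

K

T-tableau for the formula:
1. ~([](q -> ~q) -> (q -> ~q)) & [](p & q), u
2. ~([](q -> ~q) -> (q -> ~q)), u
3. [](p & q), u
4. [](q -> ~q), u
5. ~(q -> ~q), u
6. q, u
7. p & q, u
8. p, u
9. q -> ~q, u
10. ~q, u
Accessibility: uRu
Branch closes: q and ~q both at u.
Every branch closes (one shown): unsatisfiable in T, hence also in S4, S5 (every S4/S5-frame is a T-frame).
K-tableau for the formula:
1. ~([](q -> ~q) -> (q -> ~q)) & [](p & q), u
2. ~([](q -> ~q) -> (q -> ~q)), u
3. [](p & q), u
4. [](q -> ~q), u
5. ~(q -> ~q), u
6. q, u
Complete open branch: satisfiable in K.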